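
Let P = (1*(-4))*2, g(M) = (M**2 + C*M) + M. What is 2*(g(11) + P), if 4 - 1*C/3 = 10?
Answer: -148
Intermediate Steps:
C = -18 (C = 12 - 3*10 = 12 - 30 = -18)
g(M) = M**2 - 17*M (g(M) = (M**2 - 18*M) + M = M**2 - 17*M)
P = -8 (P = -4*2 = -8)
2*(g(11) + P) = 2*(11*(-17 + 11) - 8) = 2*(11*(-6) - 8) = 2*(-66 - 8) = 2*(-74) = -148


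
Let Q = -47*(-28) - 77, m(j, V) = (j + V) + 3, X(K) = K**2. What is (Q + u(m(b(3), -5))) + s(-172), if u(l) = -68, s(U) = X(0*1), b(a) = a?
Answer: 1171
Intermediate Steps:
m(j, V) = 3 + V + j (m(j, V) = (V + j) + 3 = 3 + V + j)
s(U) = 0 (s(U) = (0*1)**2 = 0**2 = 0)
Q = 1239 (Q = 1316 - 77 = 1239)
(Q + u(m(b(3), -5))) + s(-172) = (1239 - 68) + 0 = 1171 + 0 = 1171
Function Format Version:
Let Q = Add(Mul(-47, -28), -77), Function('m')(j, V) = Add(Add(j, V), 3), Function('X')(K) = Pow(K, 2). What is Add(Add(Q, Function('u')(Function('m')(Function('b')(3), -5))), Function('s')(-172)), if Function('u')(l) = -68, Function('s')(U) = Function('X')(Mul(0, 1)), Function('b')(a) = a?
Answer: 1171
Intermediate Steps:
Function('m')(j, V) = Add(3, V, j) (Function('m')(j, V) = Add(Add(V, j), 3) = Add(3, V, j))
Function('s')(U) = 0 (Function('s')(U) = Pow(Mul(0, 1), 2) = Pow(0, 2) = 0)
Q = 1239 (Q = Add(1316, -77) = 1239)
Add(Add(Q, Function('u')(Function('m')(Function('b')(3), -5))), Function('s')(-172)) = Add(Add(1239, -68), 0) = Add(1171, 0) = 1171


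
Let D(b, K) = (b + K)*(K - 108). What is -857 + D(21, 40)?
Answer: -5005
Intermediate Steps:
D(b, K) = (-108 + K)*(K + b) (D(b, K) = (K + b)*(-108 + K) = (-108 + K)*(K + b))
-857 + D(21, 40) = -857 + (40² - 108*40 - 108*21 + 40*21) = -857 + (1600 - 4320 - 2268 + 840) = -857 - 4148 = -5005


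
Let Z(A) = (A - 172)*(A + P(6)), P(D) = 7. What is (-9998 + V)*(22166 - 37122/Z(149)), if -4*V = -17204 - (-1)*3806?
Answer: -7666850745/52 ≈ -1.4744e+8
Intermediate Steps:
V = 6699/2 (V = -(-17204 - (-1)*3806)/4 = -(-17204 - 1*(-3806))/4 = -(-17204 + 3806)/4 = -1/4*(-13398) = 6699/2 ≈ 3349.5)
Z(A) = (-172 + A)*(7 + A) (Z(A) = (A - 172)*(A + 7) = (-172 + A)*(7 + A))
(-9998 + V)*(22166 - 37122/Z(149)) = (-9998 + 6699/2)*(22166 - 37122/(-1204 + 149**2 - 165*149)) = -13297*(22166 - 37122/(-1204 + 22201 - 24585))/2 = -13297*(22166 - 37122/(-3588))/2 = -13297*(22166 - 37122*(-1/3588))/2 = -13297*(22166 + 269/26)/2 = -13297/2*576585/26 = -7666850745/52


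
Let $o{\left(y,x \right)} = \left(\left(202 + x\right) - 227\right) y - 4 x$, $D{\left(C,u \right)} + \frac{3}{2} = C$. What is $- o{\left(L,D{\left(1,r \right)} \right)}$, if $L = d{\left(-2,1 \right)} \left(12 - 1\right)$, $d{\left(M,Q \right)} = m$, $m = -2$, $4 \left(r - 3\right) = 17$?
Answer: $-563$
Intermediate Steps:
$r = \frac{29}{4}$ ($r = 3 + \frac{1}{4} \cdot 17 = 3 + \frac{17}{4} = \frac{29}{4} \approx 7.25$)
$d{\left(M,Q \right)} = -2$
$D{\left(C,u \right)} = - \frac{3}{2} + C$
$L = -22$ ($L = - 2 \left(12 - 1\right) = \left(-2\right) 11 = -22$)
$o{\left(y,x \right)} = - 4 x + y \left(-25 + x\right)$ ($o{\left(y,x \right)} = \left(-25 + x\right) y - 4 x = y \left(-25 + x\right) - 4 x = - 4 x + y \left(-25 + x\right)$)
$- o{\left(L,D{\left(1,r \right)} \right)} = - (\left(-25\right) \left(-22\right) - 4 \left(- \frac{3}{2} + 1\right) + \left(- \frac{3}{2} + 1\right) \left(-22\right)) = - (550 - -2 - -11) = - (550 + 2 + 11) = \left(-1\right) 563 = -563$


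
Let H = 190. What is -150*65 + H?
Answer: -9560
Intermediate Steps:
-150*65 + H = -150*65 + 190 = -9750 + 190 = -9560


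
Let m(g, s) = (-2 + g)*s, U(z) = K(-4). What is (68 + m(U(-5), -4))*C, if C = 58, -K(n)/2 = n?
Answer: 2552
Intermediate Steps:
K(n) = -2*n
U(z) = 8 (U(z) = -2*(-4) = 8)
m(g, s) = s*(-2 + g)
(68 + m(U(-5), -4))*C = (68 - 4*(-2 + 8))*58 = (68 - 4*6)*58 = (68 - 24)*58 = 44*58 = 2552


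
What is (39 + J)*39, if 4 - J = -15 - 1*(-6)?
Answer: 2028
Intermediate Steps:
J = 13 (J = 4 - (-15 - 1*(-6)) = 4 - (-15 + 6) = 4 - 1*(-9) = 4 + 9 = 13)
(39 + J)*39 = (39 + 13)*39 = 52*39 = 2028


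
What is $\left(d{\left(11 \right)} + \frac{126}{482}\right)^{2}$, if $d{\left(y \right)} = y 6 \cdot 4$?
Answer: $\frac{4056033969}{58081} \approx 69834.0$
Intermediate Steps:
$d{\left(y \right)} = 24 y$ ($d{\left(y \right)} = 6 y 4 = 24 y$)
$\left(d{\left(11 \right)} + \frac{126}{482}\right)^{2} = \left(24 \cdot 11 + \frac{126}{482}\right)^{2} = \left(264 + 126 \cdot \frac{1}{482}\right)^{2} = \left(264 + \frac{63}{241}\right)^{2} = \left(\frac{63687}{241}\right)^{2} = \frac{4056033969}{58081}$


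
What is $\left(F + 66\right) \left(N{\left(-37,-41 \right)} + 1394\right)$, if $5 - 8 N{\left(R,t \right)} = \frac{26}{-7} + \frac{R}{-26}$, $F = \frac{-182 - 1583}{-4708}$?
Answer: $\frac{634670470563}{6854848} \approx 92587.0$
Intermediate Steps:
$F = \frac{1765}{4708}$ ($F = \left(-1765\right) \left(- \frac{1}{4708}\right) = \frac{1765}{4708} \approx 0.37489$)
$N{\left(R,t \right)} = \frac{61}{56} + \frac{R}{208}$ ($N{\left(R,t \right)} = \frac{5}{8} - \frac{\frac{26}{-7} + \frac{R}{-26}}{8} = \frac{5}{8} - \frac{26 \left(- \frac{1}{7}\right) + R \left(- \frac{1}{26}\right)}{8} = \frac{5}{8} - \frac{- \frac{26}{7} - \frac{R}{26}}{8} = \frac{5}{8} + \left(\frac{13}{28} + \frac{R}{208}\right) = \frac{61}{56} + \frac{R}{208}$)
$\left(F + 66\right) \left(N{\left(-37,-41 \right)} + 1394\right) = \left(\frac{1765}{4708} + 66\right) \left(\left(\frac{61}{56} + \frac{1}{208} \left(-37\right)\right) + 1394\right) = \frac{312493 \left(\left(\frac{61}{56} - \frac{37}{208}\right) + 1394\right)}{4708} = \frac{312493 \left(\frac{1327}{1456} + 1394\right)}{4708} = \frac{312493}{4708} \cdot \frac{2030991}{1456} = \frac{634670470563}{6854848}$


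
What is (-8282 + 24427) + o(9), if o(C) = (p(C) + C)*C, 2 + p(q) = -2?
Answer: 16190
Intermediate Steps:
p(q) = -4 (p(q) = -2 - 2 = -4)
o(C) = C*(-4 + C) (o(C) = (-4 + C)*C = C*(-4 + C))
(-8282 + 24427) + o(9) = (-8282 + 24427) + 9*(-4 + 9) = 16145 + 9*5 = 16145 + 45 = 16190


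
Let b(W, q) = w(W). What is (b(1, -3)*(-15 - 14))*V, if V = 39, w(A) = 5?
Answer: -5655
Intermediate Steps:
b(W, q) = 5
(b(1, -3)*(-15 - 14))*V = (5*(-15 - 14))*39 = (5*(-29))*39 = -145*39 = -5655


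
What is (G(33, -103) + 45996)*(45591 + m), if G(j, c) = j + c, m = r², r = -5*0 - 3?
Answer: 2094225600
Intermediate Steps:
r = -3 (r = 0 - 3 = -3)
m = 9 (m = (-3)² = 9)
G(j, c) = c + j
(G(33, -103) + 45996)*(45591 + m) = ((-103 + 33) + 45996)*(45591 + 9) = (-70 + 45996)*45600 = 45926*45600 = 2094225600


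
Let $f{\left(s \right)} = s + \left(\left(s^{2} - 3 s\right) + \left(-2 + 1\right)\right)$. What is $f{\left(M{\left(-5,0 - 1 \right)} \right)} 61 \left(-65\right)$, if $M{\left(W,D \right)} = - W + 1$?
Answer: $-91195$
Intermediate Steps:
$M{\left(W,D \right)} = 1 - W$
$f{\left(s \right)} = -1 + s^{2} - 2 s$ ($f{\left(s \right)} = s - \left(1 - s^{2} + 3 s\right) = -1 + s^{2} - 2 s$)
$f{\left(M{\left(-5,0 - 1 \right)} \right)} 61 \left(-65\right) = \left(-1 + \left(1 - -5\right)^{2} - 2 \left(1 - -5\right)\right) 61 \left(-65\right) = \left(-1 + \left(1 + 5\right)^{2} - 2 \left(1 + 5\right)\right) \left(-3965\right) = \left(-1 + 6^{2} - 12\right) \left(-3965\right) = \left(-1 + 36 - 12\right) \left(-3965\right) = 23 \left(-3965\right) = -91195$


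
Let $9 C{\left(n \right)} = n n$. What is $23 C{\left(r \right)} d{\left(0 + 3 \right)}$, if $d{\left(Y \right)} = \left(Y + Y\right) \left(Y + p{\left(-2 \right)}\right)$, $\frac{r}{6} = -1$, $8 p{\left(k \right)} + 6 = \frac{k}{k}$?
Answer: $1311$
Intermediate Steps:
$p{\left(k \right)} = - \frac{5}{8}$ ($p{\left(k \right)} = - \frac{3}{4} + \frac{k \frac{1}{k}}{8} = - \frac{3}{4} + \frac{1}{8} \cdot 1 = - \frac{3}{4} + \frac{1}{8} = - \frac{5}{8}$)
$r = -6$ ($r = 6 \left(-1\right) = -6$)
$d{\left(Y \right)} = 2 Y \left(- \frac{5}{8} + Y\right)$ ($d{\left(Y \right)} = \left(Y + Y\right) \left(Y - \frac{5}{8}\right) = 2 Y \left(- \frac{5}{8} + Y\right)$)
$C{\left(n \right)} = \frac{n^{2}}{9}$ ($C{\left(n \right)} = \frac{n n}{9} = \frac{n^{2}}{9}$)
$23 C{\left(r \right)} d{\left(0 + 3 \right)} = 23 \frac{\left(-6\right)^{2}}{9} \frac{\left(0 + 3\right) \left(-5 + 8 \left(0 + 3\right)\right)}{4} = 23 \cdot \frac{1}{9} \cdot 36 \cdot \frac{1}{4} \cdot 3 \left(-5 + 8 \cdot 3\right) = 23 \cdot 4 \cdot \frac{1}{4} \cdot 3 \left(-5 + 24\right) = 92 \cdot \frac{1}{4} \cdot 3 \cdot 19 = 92 \cdot \frac{57}{4} = 1311$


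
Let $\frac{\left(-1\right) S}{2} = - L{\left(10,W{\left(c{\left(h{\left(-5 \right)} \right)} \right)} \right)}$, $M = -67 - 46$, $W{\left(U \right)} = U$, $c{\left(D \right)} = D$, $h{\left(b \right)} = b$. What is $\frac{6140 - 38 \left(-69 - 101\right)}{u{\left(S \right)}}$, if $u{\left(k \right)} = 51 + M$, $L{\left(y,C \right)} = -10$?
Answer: $- \frac{6300}{31} \approx -203.23$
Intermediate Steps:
$M = -113$ ($M = -67 - 46 = -113$)
$S = -20$ ($S = - 2 \left(\left(-1\right) \left(-10\right)\right) = \left(-2\right) 10 = -20$)
$u{\left(k \right)} = -62$ ($u{\left(k \right)} = 51 - 113 = -62$)
$\frac{6140 - 38 \left(-69 - 101\right)}{u{\left(S \right)}} = \frac{6140 - 38 \left(-69 - 101\right)}{-62} = \left(6140 - 38 \left(-170\right)\right) \left(- \frac{1}{62}\right) = \left(6140 - -6460\right) \left(- \frac{1}{62}\right) = \left(6140 + 6460\right) \left(- \frac{1}{62}\right) = 12600 \left(- \frac{1}{62}\right) = - \frac{6300}{31}$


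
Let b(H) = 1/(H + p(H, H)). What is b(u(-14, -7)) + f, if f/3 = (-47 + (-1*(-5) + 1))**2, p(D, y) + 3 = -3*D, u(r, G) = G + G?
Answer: 126076/25 ≈ 5043.0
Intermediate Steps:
u(r, G) = 2*G
p(D, y) = -3 - 3*D
b(H) = 1/(-3 - 2*H) (b(H) = 1/(H + (-3 - 3*H)) = 1/(-3 - 2*H))
f = 5043 (f = 3*(-47 + (-1*(-5) + 1))**2 = 3*(-47 + (5 + 1))**2 = 3*(-47 + 6)**2 = 3*(-41)**2 = 3*1681 = 5043)
b(u(-14, -7)) + f = -1/(3 + 2*(2*(-7))) + 5043 = -1/(3 + 2*(-14)) + 5043 = -1/(3 - 28) + 5043 = -1/(-25) + 5043 = -1*(-1/25) + 5043 = 1/25 + 5043 = 126076/25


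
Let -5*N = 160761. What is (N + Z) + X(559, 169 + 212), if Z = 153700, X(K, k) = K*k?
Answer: 1672634/5 ≈ 3.3453e+5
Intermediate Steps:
N = -160761/5 (N = -⅕*160761 = -160761/5 ≈ -32152.)
(N + Z) + X(559, 169 + 212) = (-160761/5 + 153700) + 559*(169 + 212) = 607739/5 + 559*381 = 607739/5 + 212979 = 1672634/5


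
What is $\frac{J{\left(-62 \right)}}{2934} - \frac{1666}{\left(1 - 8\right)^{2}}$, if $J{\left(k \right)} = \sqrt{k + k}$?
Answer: $-34 + \frac{i \sqrt{31}}{1467} \approx -34.0 + 0.0037953 i$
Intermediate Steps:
$J{\left(k \right)} = \sqrt{2} \sqrt{k}$ ($J{\left(k \right)} = \sqrt{2 k} = \sqrt{2} \sqrt{k}$)
$\frac{J{\left(-62 \right)}}{2934} - \frac{1666}{\left(1 - 8\right)^{2}} = \frac{\sqrt{2} \sqrt{-62}}{2934} - \frac{1666}{\left(1 - 8\right)^{2}} = \sqrt{2} i \sqrt{62} \cdot \frac{1}{2934} - \frac{1666}{\left(-7\right)^{2}} = 2 i \sqrt{31} \cdot \frac{1}{2934} - \frac{1666}{49} = \frac{i \sqrt{31}}{1467} - 34 = -34 + \frac{i \sqrt{31}}{1467}$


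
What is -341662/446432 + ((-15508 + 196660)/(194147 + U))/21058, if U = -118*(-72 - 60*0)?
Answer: -52067087423963/68037134351536 ≈ -0.76527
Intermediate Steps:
U = 8496 (U = -118*(-72 + 0) = -118*(-72) = 8496)
-341662/446432 + ((-15508 + 196660)/(194147 + U))/21058 = -341662/446432 + ((-15508 + 196660)/(194147 + 8496))/21058 = -341662*1/446432 + (181152/202643)*(1/21058) = -170831/223216 + (181152*(1/202643))*(1/21058) = -170831/223216 + (181152/202643)*(1/21058) = -170831/223216 + 90576/2133628147 = -52067087423963/68037134351536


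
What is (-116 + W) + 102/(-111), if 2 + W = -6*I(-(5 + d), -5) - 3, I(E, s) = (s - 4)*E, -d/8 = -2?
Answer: -46469/37 ≈ -1255.9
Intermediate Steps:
d = 16 (d = -8*(-2) = 16)
I(E, s) = E*(-4 + s) (I(E, s) = (-4 + s)*E = E*(-4 + s))
W = -1139 (W = -2 + (-6*(-(5 + 16))*(-4 - 5) - 3) = -2 + (-6*(-1*21)*(-9) - 3) = -2 + (-(-126)*(-9) - 3) = -2 + (-6*189 - 3) = -2 + (-1134 - 3) = -2 - 1137 = -1139)
(-116 + W) + 102/(-111) = (-116 - 1139) + 102/(-111) = -1255 + 102*(-1/111) = -1255 - 34/37 = -46469/37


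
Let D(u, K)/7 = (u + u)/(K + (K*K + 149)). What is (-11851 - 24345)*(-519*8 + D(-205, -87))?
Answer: 1146934761272/7631 ≈ 1.5030e+8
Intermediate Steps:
D(u, K) = 14*u/(149 + K + K²) (D(u, K) = 7*((u + u)/(K + (K*K + 149))) = 7*((2*u)/(K + (K² + 149))) = 7*((2*u)/(K + (149 + K²))) = 7*((2*u)/(149 + K + K²)) = 7*(2*u/(149 + K + K²)) = 14*u/(149 + K + K²))
(-11851 - 24345)*(-519*8 + D(-205, -87)) = (-11851 - 24345)*(-519*8 + 14*(-205)/(149 - 87 + (-87)²)) = -36196*(-4152 + 14*(-205)/(149 - 87 + 7569)) = -36196*(-4152 + 14*(-205)/7631) = -36196*(-4152 + 14*(-205)*(1/7631)) = -36196*(-4152 - 2870/7631) = -36196*(-31686782/7631) = 1146934761272/7631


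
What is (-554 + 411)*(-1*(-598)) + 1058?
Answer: -84456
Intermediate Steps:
(-554 + 411)*(-1*(-598)) + 1058 = -143*598 + 1058 = -85514 + 1058 = -84456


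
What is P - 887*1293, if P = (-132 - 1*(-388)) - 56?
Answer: -1146691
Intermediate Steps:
P = 200 (P = (-132 + 388) - 56 = 256 - 56 = 200)
P - 887*1293 = 200 - 887*1293 = 200 - 1146891 = -1146691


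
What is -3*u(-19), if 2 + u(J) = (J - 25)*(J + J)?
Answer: -5010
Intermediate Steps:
u(J) = -2 + 2*J*(-25 + J) (u(J) = -2 + (J - 25)*(J + J) = -2 + (-25 + J)*(2*J) = -2 + 2*J*(-25 + J))
-3*u(-19) = -3*(-2 - 50*(-19) + 2*(-19)²) = -3*(-2 + 950 + 2*361) = -3*(-2 + 950 + 722) = -3*1670 = -5010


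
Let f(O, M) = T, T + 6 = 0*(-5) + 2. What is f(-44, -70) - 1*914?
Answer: -918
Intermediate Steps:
T = -4 (T = -6 + (0*(-5) + 2) = -6 + (0 + 2) = -6 + 2 = -4)
f(O, M) = -4
f(-44, -70) - 1*914 = -4 - 1*914 = -4 - 914 = -918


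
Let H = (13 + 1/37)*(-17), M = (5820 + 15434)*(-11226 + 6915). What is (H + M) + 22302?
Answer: -3389344798/37 ≈ -9.1604e+7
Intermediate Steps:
M = -91625994 (M = 21254*(-4311) = -91625994)
H = -8194/37 (H = (13 + 1/37)*(-17) = (482/37)*(-17) = -8194/37 ≈ -221.46)
(H + M) + 22302 = (-8194/37 - 91625994) + 22302 = -3390169972/37 + 22302 = -3389344798/37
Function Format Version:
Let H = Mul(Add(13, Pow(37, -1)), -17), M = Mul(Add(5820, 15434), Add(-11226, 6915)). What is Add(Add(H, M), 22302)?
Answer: Rational(-3389344798, 37) ≈ -9.1604e+7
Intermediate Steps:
M = -91625994 (M = Mul(21254, -4311) = -91625994)
H = Rational(-8194, 37) (H = Mul(Add(13, Rational(1, 37)), -17) = Mul(Rational(482, 37), -17) = Rational(-8194, 37) ≈ -221.46)
Add(Add(H, M), 22302) = Add(Add(Rational(-8194, 37), -91625994), 22302) = Add(Rational(-3390169972, 37), 22302) = Rational(-3389344798, 37)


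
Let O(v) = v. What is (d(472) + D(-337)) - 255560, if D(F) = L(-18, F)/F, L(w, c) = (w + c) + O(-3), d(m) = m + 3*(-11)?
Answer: -85975419/337 ≈ -2.5512e+5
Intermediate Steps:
d(m) = -33 + m (d(m) = m - 33 = -33 + m)
L(w, c) = -3 + c + w (L(w, c) = (w + c) - 3 = (c + w) - 3 = -3 + c + w)
D(F) = (-21 + F)/F (D(F) = (-3 + F - 18)/F = (-21 + F)/F)
(d(472) + D(-337)) - 255560 = ((-33 + 472) + (-21 - 337)/(-337)) - 255560 = (439 - 1/337*(-358)) - 255560 = (439 + 358/337) - 255560 = 148301/337 - 255560 = -85975419/337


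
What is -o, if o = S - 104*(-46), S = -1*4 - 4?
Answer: -4776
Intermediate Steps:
S = -8 (S = -4 - 4 = -8)
o = 4776 (o = -8 - 104*(-46) = -8 + 4784 = 4776)
-o = -1*4776 = -4776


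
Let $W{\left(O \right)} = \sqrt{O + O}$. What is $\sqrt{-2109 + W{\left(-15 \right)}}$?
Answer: $\sqrt{-2109 + i \sqrt{30}} \approx 0.0596 + 45.924 i$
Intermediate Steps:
$W{\left(O \right)} = \sqrt{2} \sqrt{O}$ ($W{\left(O \right)} = \sqrt{2 O} = \sqrt{2} \sqrt{O}$)
$\sqrt{-2109 + W{\left(-15 \right)}} = \sqrt{-2109 + \sqrt{2} \sqrt{-15}} = \sqrt{-2109 + \sqrt{2} i \sqrt{15}} = \sqrt{-2109 + i \sqrt{30}}$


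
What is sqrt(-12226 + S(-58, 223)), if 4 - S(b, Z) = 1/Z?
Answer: I*sqrt(607788061)/223 ≈ 110.55*I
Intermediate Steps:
S(b, Z) = 4 - 1/Z
sqrt(-12226 + S(-58, 223)) = sqrt(-12226 + (4 - 1/223)) = sqrt(-12226 + 891/223) = sqrt(-2725507/223) = I*sqrt(607788061)/223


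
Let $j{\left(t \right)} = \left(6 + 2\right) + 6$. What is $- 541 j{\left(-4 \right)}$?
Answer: $-7574$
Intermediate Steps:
$j{\left(t \right)} = 14$ ($j{\left(t \right)} = 8 + 6 = 14$)
$- 541 j{\left(-4 \right)} = \left(-541\right) 14 = -7574$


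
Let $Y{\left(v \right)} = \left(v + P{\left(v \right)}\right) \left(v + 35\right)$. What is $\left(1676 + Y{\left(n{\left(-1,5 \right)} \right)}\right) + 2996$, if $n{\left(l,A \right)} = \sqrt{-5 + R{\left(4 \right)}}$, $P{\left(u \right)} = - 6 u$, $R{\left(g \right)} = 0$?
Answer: $4697 - 175 i \sqrt{5} \approx 4697.0 - 391.31 i$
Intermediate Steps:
$n{\left(l,A \right)} = i \sqrt{5}$ ($n{\left(l,A \right)} = \sqrt{-5 + 0} = \sqrt{-5} = i \sqrt{5}$)
$Y{\left(v \right)} = - 5 v \left(35 + v\right)$ ($Y{\left(v \right)} = \left(v - 6 v\right) \left(v + 35\right) = - 5 v \left(35 + v\right)$)
$\left(1676 + Y{\left(n{\left(-1,5 \right)} \right)}\right) + 2996 = \left(1676 + 5 i \sqrt{5} \left(-35 - i \sqrt{5}\right)\right) + 2996 = 4672 + 5 i \sqrt{5} \left(-35 - i \sqrt{5}\right)$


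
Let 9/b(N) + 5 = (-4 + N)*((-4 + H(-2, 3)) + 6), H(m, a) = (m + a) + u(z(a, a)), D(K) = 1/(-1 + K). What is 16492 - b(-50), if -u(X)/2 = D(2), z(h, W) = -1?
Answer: 973037/59 ≈ 16492.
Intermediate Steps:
u(X) = -2 (u(X) = -2/(-1 + 2) = -2/1 = -2*1 = -2)
H(m, a) = -2 + a + m (H(m, a) = (m + a) - 2 = (a + m) - 2 = -2 + a + m)
b(N) = 9/(-9 + N) (b(N) = 9/(-5 + (-4 + N)*((-4 + (-2 + 3 - 2)) + 6)) = 9/(-5 + (-4 + N)*((-4 - 1) + 6)) = 9/(-5 + (-4 + N)*(-5 + 6)) = 9/(-5 + (-4 + N)*1) = 9/(-5 + (-4 + N)) = 9/(-9 + N))
16492 - b(-50) = 16492 - 9/(-9 - 50) = 16492 - 9/(-59) = 16492 - 9*(-1)/59 = 16492 - 1*(-9/59) = 16492 + 9/59 = 973037/59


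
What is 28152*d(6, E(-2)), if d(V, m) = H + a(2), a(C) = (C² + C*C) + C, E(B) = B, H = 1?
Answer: 309672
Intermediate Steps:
a(C) = C + 2*C² (a(C) = (C² + C²) + C = 2*C² + C = C + 2*C²)
d(V, m) = 11 (d(V, m) = 1 + 2*(1 + 2*2) = 1 + 2*(1 + 4) = 1 + 2*5 = 1 + 10 = 11)
28152*d(6, E(-2)) = 28152*11 = 309672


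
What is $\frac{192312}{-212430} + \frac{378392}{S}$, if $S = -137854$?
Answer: $- \frac{8907732584}{2440360435} \approx -3.6502$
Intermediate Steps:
$\frac{192312}{-212430} + \frac{378392}{S} = \frac{192312}{-212430} + \frac{378392}{-137854} = 192312 \left(- \frac{1}{212430}\right) + 378392 \left(- \frac{1}{137854}\right) = - \frac{32052}{35405} - \frac{189196}{68927} = - \frac{8907732584}{2440360435}$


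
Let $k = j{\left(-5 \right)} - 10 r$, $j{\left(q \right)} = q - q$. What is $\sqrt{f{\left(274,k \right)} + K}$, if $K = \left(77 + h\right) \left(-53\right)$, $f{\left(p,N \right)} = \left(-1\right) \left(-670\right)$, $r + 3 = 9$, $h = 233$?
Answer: $4 i \sqrt{985} \approx 125.54 i$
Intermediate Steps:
$j{\left(q \right)} = 0$
$r = 6$ ($r = -3 + 9 = 6$)
$k = -60$ ($k = 0 - 60 = -60$)
$f{\left(p,N \right)} = 670$
$K = -16430$ ($K = \left(77 + 233\right) \left(-53\right) = 310 \left(-53\right) = -16430$)
$\sqrt{f{\left(274,k \right)} + K} = \sqrt{670 - 16430} = \sqrt{-15760} = 4 i \sqrt{985}$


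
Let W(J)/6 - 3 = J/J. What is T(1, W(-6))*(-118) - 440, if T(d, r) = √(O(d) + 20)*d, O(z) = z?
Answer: -440 - 118*√21 ≈ -980.74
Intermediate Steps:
W(J) = 24 (W(J) = 18 + 6*(J/J) = 18 + 6*1 = 18 + 6 = 24)
T(d, r) = d*√(20 + d) (T(d, r) = √(d + 20)*d = √(20 + d)*d = d*√(20 + d))
T(1, W(-6))*(-118) - 440 = (1*√(20 + 1))*(-118) - 440 = (1*√21)*(-118) - 440 = √21*(-118) - 440 = -118*√21 - 440 = -440 - 118*√21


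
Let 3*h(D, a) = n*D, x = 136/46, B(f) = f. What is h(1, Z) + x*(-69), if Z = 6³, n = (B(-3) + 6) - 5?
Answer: -614/3 ≈ -204.67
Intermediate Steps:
x = 68/23 (x = 136*(1/46) = 68/23 ≈ 2.9565)
n = -2 (n = (-3 + 6) - 5 = 3 - 5 = -2)
Z = 216
h(D, a) = -2*D/3 (h(D, a) = (-2*D)/3 = -2*D/3)
h(1, Z) + x*(-69) = -⅔*1 + (68/23)*(-69) = -⅔ - 204 = -614/3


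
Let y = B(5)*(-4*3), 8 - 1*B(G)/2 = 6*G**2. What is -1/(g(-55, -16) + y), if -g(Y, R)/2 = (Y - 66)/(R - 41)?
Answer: -57/194014 ≈ -0.00029379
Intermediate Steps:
B(G) = 16 - 12*G**2
g(Y, R) = -2*(-66 + Y)/(-41 + R) (g(Y, R) = -2*(Y - 66)/(R - 41) = -2*(-66 + Y)/(-41 + R))
y = 3408 (y = (16 - 12*5**2)*(-4*3) = (16 - 12*25)*(-12) = (16 - 300)*(-12) = -284*(-12) = 3408)
-1/(g(-55, -16) + y) = -1/(2*(66 - 1*(-55))/(-41 - 16) + 3408) = -1/(2*(66 + 55)/(-57) + 3408) = -1/(2*(-1/57)*121 + 3408) = -1/(-242/57 + 3408) = -1/194014/57 = -1*57/194014 = -57/194014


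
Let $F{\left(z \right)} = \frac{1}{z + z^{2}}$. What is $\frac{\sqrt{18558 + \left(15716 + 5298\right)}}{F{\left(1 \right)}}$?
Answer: $4 \sqrt{9893} \approx 397.85$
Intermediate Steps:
$\frac{\sqrt{18558 + \left(15716 + 5298\right)}}{F{\left(1 \right)}} = \frac{\sqrt{18558 + \left(15716 + 5298\right)}}{1^{-1} \frac{1}{1 + 1}} = \frac{\sqrt{18558 + 21014}}{1 \cdot \frac{1}{2}} = \frac{\sqrt{39572}}{1 \cdot \frac{1}{2}} = 2 \sqrt{9893} \frac{1}{\frac{1}{2}} = 2 \sqrt{9893} \cdot 2 = 4 \sqrt{9893}$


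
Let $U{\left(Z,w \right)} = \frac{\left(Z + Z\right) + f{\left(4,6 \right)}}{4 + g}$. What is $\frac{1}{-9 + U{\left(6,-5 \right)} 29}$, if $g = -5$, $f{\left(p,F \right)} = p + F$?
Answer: $- \frac{1}{647} \approx -0.0015456$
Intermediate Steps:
$f{\left(p,F \right)} = F + p$
$U{\left(Z,w \right)} = -10 - 2 Z$ ($U{\left(Z,w \right)} = \frac{\left(Z + Z\right) + \left(6 + 4\right)}{4 - 5} = \frac{2 Z + 10}{-1} = \left(10 + 2 Z\right) \left(-1\right) = -10 - 2 Z$)
$\frac{1}{-9 + U{\left(6,-5 \right)} 29} = \frac{1}{-9 + \left(-10 - 12\right) 29} = \frac{1}{-9 - 638} = \frac{1}{-647} = - \frac{1}{647}$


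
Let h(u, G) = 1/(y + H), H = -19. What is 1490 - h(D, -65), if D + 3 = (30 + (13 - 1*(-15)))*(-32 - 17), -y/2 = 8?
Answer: 52151/35 ≈ 1490.0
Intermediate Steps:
y = -16 (y = -2*8 = -16)
D = -2845 (D = -3 + (30 + (13 - 1*(-15)))*(-32 - 17) = -3 + (30 + (13 + 15))*(-49) = -3 + (30 + 28)*(-49) = -3 + 58*(-49) = -3 - 2842 = -2845)
h(u, G) = -1/35 (h(u, G) = 1/(-16 - 19) = 1/(-35) = -1/35)
1490 - h(D, -65) = 1490 - 1*(-1/35) = 1490 + 1/35 = 52151/35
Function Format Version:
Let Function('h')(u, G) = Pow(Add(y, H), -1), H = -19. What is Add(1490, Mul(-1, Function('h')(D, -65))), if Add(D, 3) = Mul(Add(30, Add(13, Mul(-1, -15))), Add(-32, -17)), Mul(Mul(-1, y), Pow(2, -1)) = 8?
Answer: Rational(52151, 35) ≈ 1490.0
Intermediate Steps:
y = -16 (y = Mul(-2, 8) = -16)
D = -2845 (D = Add(-3, Mul(Add(30, Add(13, Mul(-1, -15))), Add(-32, -17))) = Add(-3, Mul(Add(30, Add(13, 15)), -49)) = Add(-3, Mul(Add(30, 28), -49)) = Add(-3, Mul(58, -49)) = Add(-3, -2842) = -2845)
Function('h')(u, G) = Rational(-1, 35) (Function('h')(u, G) = Pow(Add(-16, -19), -1) = Pow(-35, -1) = Rational(-1, 35))
Add(1490, Mul(-1, Function('h')(D, -65))) = Add(1490, Mul(-1, Rational(-1, 35))) = Add(1490, Rational(1, 35)) = Rational(52151, 35)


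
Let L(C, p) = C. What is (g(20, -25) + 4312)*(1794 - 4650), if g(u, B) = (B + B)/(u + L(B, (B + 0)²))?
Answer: -12343632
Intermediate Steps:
g(u, B) = 2*B/(B + u) (g(u, B) = (B + B)/(u + B) = (2*B)/(B + u) = 2*B/(B + u))
(g(20, -25) + 4312)*(1794 - 4650) = (2*(-25)/(-25 + 20) + 4312)*(1794 - 4650) = (2*(-25)/(-5) + 4312)*(-2856) = (2*(-25)*(-⅕) + 4312)*(-2856) = (10 + 4312)*(-2856) = 4322*(-2856) = -12343632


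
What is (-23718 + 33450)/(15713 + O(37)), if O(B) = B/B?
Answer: 1622/2619 ≈ 0.61932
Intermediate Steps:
O(B) = 1
(-23718 + 33450)/(15713 + O(37)) = (-23718 + 33450)/(15713 + 1) = 9732/15714 = 9732*(1/15714) = 1622/2619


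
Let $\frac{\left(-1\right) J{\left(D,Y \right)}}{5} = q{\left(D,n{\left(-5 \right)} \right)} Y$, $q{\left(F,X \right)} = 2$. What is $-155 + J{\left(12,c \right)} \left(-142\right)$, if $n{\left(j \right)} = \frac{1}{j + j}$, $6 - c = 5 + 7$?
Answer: $-8675$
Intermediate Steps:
$c = -6$ ($c = 6 - \left(5 + 7\right) = 6 - 12 = -6$)
$n{\left(j \right)} = \frac{1}{2 j}$
$J{\left(D,Y \right)} = - 10 Y$ ($J{\left(D,Y \right)} = - 5 \cdot 2 Y = - 10 Y$)
$-155 + J{\left(12,c \right)} \left(-142\right) = -155 + \left(-10\right) \left(-6\right) \left(-142\right) = -155 + 60 \left(-142\right) = -155 - 8520 = -8675$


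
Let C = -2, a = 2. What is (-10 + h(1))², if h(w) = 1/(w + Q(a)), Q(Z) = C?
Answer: 121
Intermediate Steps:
Q(Z) = -2
h(w) = 1/(-2 + w) (h(w) = 1/(w - 2) = 1/(-2 + w))
(-10 + h(1))² = (-10 + 1/(-2 + 1))² = (-10 + 1/(-1))² = (-10 - 1)² = (-11)² = 121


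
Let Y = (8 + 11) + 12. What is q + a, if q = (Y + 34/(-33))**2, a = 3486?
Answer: 4774375/1089 ≈ 4384.2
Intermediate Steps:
Y = 31 (Y = 19 + 12 = 31)
q = 978121/1089 (q = (31 + 34/(-33))**2 = (31 + 34*(-1/33))**2 = (31 - 34/33)**2 = (989/33)**2 = 978121/1089 ≈ 898.18)
q + a = 978121/1089 + 3486 = 4774375/1089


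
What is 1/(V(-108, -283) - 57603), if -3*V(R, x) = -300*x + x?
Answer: -3/257426 ≈ -1.1654e-5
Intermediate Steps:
V(R, x) = 299*x/3 (V(R, x) = -(-300*x + x)/3 = -(-299)*x/3 = 299*x/3)
1/(V(-108, -283) - 57603) = 1/((299/3)*(-283) - 57603) = 1/(-84617/3 - 57603) = 1/(-257426/3) = -3/257426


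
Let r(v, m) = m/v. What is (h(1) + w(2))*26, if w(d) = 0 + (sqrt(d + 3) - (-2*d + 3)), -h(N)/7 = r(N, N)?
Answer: -156 + 26*sqrt(5) ≈ -97.862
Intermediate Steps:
h(N) = -7 (h(N) = -7*N/N = -7*1 = -7)
w(d) = -3 + sqrt(3 + d) + 2*d (w(d) = 0 + (sqrt(3 + d) - (3 - 2*d)) = 0 + (sqrt(3 + d) + (-3 + 2*d)) = 0 + (-3 + sqrt(3 + d) + 2*d) = -3 + sqrt(3 + d) + 2*d)
(h(1) + w(2))*26 = (-7 + (-3 + sqrt(3 + 2) + 2*2))*26 = (-7 + (-3 + sqrt(5) + 4))*26 = (-7 + (1 + sqrt(5)))*26 = (-6 + sqrt(5))*26 = -156 + 26*sqrt(5)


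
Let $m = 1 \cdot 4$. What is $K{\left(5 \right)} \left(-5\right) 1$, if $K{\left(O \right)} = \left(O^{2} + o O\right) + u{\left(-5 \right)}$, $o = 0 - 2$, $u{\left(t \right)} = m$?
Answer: $-95$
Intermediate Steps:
$m = 4$
$u{\left(t \right)} = 4$
$o = -2$
$K{\left(O \right)} = 4 + O^{2} - 2 O$ ($K{\left(O \right)} = \left(O^{2} - 2 O\right) + 4 = 4 + O^{2} - 2 O$)
$K{\left(5 \right)} \left(-5\right) 1 = \left(4 + 5^{2} - 10\right) \left(-5\right) 1 = \left(4 + 25 - 10\right) \left(-5\right) 1 = 19 \left(-5\right) 1 = \left(-95\right) 1 = -95$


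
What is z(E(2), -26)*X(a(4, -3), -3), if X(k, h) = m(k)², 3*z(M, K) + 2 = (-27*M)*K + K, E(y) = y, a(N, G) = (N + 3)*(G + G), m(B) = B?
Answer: 809088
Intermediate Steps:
a(N, G) = 2*G*(3 + N) (a(N, G) = (3 + N)*(2*G) = 2*G*(3 + N))
z(M, K) = -⅔ + K/3 - 9*K*M (z(M, K) = -⅔ + ((-27*M)*K + K)/3 = -⅔ + (-27*K*M + K)/3 = -⅔ + (K - 27*K*M)/3 = -⅔ + (K/3 - 9*K*M) = -⅔ + K/3 - 9*K*M)
X(k, h) = k²
z(E(2), -26)*X(a(4, -3), -3) = (-⅔ + (⅓)*(-26) - 9*(-26)*2)*(2*(-3)*(3 + 4))² = (-⅔ - 26/3 + 468)*(2*(-3)*7)² = (1376/3)*(-42)² = (1376/3)*1764 = 809088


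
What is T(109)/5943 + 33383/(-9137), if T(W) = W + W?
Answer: -196403303/54301191 ≈ -3.6169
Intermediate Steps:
T(W) = 2*W
T(109)/5943 + 33383/(-9137) = (2*109)/5943 + 33383/(-9137) = 218*(1/5943) + 33383*(-1/9137) = 218/5943 - 33383/9137 = -196403303/54301191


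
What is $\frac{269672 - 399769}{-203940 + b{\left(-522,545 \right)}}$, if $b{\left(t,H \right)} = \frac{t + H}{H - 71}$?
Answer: $\frac{61665978}{96667537} \approx 0.63792$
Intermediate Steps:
$b{\left(t,H \right)} = \frac{H + t}{-71 + H}$
$\frac{269672 - 399769}{-203940 + b{\left(-522,545 \right)}} = \frac{269672 - 399769}{-203940 + \frac{545 - 522}{-71 + 545}} = - \frac{130097}{-203940 + \frac{1}{474} \cdot 23} = - \frac{130097}{-203940 + \frac{23}{474}} = - \frac{130097}{- \frac{96667537}{474}} = \left(-130097\right) \left(- \frac{474}{96667537}\right) = \frac{61665978}{96667537}$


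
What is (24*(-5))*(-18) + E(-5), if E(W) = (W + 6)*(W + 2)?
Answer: 2157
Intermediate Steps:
E(W) = (2 + W)*(6 + W) (E(W) = (6 + W)*(2 + W) = (2 + W)*(6 + W))
(24*(-5))*(-18) + E(-5) = (24*(-5))*(-18) + (12 + (-5)² + 8*(-5)) = -120*(-18) + (12 + 25 - 40) = 2160 - 3 = 2157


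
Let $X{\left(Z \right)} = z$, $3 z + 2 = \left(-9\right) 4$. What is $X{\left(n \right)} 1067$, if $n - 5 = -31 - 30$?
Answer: $- \frac{40546}{3} \approx -13515.0$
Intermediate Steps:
$z = - \frac{38}{3}$ ($z = - \frac{2}{3} + \frac{\left(-9\right) 4}{3} = - \frac{2}{3} + \frac{1}{3} \left(-36\right) = - \frac{2}{3} - 12 = - \frac{38}{3} \approx -12.667$)
$n = -56$ ($n = 5 - 61 = -56$)
$X{\left(Z \right)} = - \frac{38}{3}$
$X{\left(n \right)} 1067 = \left(- \frac{38}{3}\right) 1067 = - \frac{40546}{3}$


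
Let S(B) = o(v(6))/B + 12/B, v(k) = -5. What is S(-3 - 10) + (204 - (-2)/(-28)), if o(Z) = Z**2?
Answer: 36597/182 ≈ 201.08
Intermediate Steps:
S(B) = 37/B (S(B) = (-5)**2/B + 12/B = 25/B + 12/B = 37/B)
S(-3 - 10) + (204 - (-2)/(-28)) = 37/(-3 - 10) + (204 - (-2)/(-28)) = 37/(-13) + (204 - (-2)*(-1)/28) = 37*(-1/13) + (204 - 1*1/14) = -37/13 + (204 - 1/14) = -37/13 + 2855/14 = 36597/182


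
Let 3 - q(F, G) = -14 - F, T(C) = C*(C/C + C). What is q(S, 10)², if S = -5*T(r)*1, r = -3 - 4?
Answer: 37249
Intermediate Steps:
r = -7
T(C) = C*(1 + C)
S = -210 (S = -(-35)*(1 - 7)*1 = -(-35)*(-6)*1 = -5*42*1 = -210*1 = -210)
q(F, G) = 17 + F (q(F, G) = 3 - (-14 - F) = 3 + (14 + F) = 17 + F)
q(S, 10)² = (17 - 210)² = (-193)² = 37249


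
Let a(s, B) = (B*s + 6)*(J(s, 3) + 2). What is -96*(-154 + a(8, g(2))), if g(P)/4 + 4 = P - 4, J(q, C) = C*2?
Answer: 157632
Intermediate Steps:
J(q, C) = 2*C
g(P) = -32 + 4*P (g(P) = -16 + 4*(P - 4) = -16 + 4*(-4 + P) = -16 + (-16 + 4*P) = -32 + 4*P)
a(s, B) = 48 + 8*B*s (a(s, B) = (B*s + 6)*(2*3 + 2) = (6 + B*s)*(6 + 2) = (6 + B*s)*8 = 48 + 8*B*s)
-96*(-154 + a(8, g(2))) = -96*(-154 + (48 + 8*(-32 + 4*2)*8)) = -96*(-154 + (48 + 8*(-32 + 8)*8)) = -96*(-154 + (48 + 8*(-24)*8)) = -96*(-154 + (48 - 1536)) = -96*(-154 - 1488) = -96*(-1642) = 157632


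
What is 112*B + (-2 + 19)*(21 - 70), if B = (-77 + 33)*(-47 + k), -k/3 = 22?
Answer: 556031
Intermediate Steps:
k = -66 (k = -3*22 = -66)
B = 4972 (B = (-77 + 33)*(-47 - 66) = -44*(-113) = 4972)
112*B + (-2 + 19)*(21 - 70) = 112*4972 + (-2 + 19)*(21 - 70) = 556864 + 17*(-49) = 556864 - 833 = 556031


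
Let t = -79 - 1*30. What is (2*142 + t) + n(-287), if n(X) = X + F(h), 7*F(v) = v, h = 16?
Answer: -768/7 ≈ -109.71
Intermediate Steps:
F(v) = v/7
t = -109 (t = -79 - 30 = -109)
n(X) = 16/7 + X (n(X) = X + (1/7)*16 = X + 16/7 = 16/7 + X)
(2*142 + t) + n(-287) = (2*142 - 109) + (16/7 - 287) = (284 - 109) - 1993/7 = 175 - 1993/7 = -768/7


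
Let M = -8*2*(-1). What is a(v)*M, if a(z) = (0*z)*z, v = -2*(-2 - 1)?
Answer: 0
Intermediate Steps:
v = 6 (v = -2*(-3) = 6)
a(z) = 0 (a(z) = 0*z = 0)
M = 16 (M = -16*(-1) = 16)
a(v)*M = 0*16 = 0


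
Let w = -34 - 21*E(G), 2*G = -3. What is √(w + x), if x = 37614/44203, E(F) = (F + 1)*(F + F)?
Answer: I*√505272558190/88406 ≈ 8.0405*I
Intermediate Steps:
G = -3/2 (G = (½)*(-3) = -3/2 ≈ -1.5000)
E(F) = 2*F*(1 + F) (E(F) = (1 + F)*(2*F) = 2*F*(1 + F))
x = 37614/44203 (x = 37614*(1/44203) = 37614/44203 ≈ 0.85094)
w = -131/2 (w = -34 - 42*(-3)*(1 - 3/2)/2 = -34 - 42*(-3)*(-1)/(2*2) = -34 - 21*3/2 = -34 - 63/2 = -131/2 ≈ -65.500)
√(w + x) = √(-131/2 + 37614/44203) = √(-5715365/88406) = I*√505272558190/88406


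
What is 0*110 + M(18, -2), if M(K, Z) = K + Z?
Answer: 16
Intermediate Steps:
0*110 + M(18, -2) = 0*110 + (18 - 2) = 0 + 16 = 16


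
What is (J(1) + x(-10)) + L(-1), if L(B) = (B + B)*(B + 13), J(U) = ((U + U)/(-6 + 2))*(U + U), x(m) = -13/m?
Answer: -237/10 ≈ -23.700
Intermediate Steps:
J(U) = -U² (J(U) = ((2*U)/(-4))*(2*U) = ((2*U)*(-¼))*(2*U) = (-U/2)*(2*U) = -U²)
L(B) = 2*B*(13 + B) (L(B) = (2*B)*(13 + B) = 2*B*(13 + B))
(J(1) + x(-10)) + L(-1) = (-1*1² - 13/(-10)) + 2*(-1)*(13 - 1) = (-1*1 - 13*(-⅒)) + 2*(-1)*12 = (-1 + 13/10) - 24 = 3/10 - 24 = -237/10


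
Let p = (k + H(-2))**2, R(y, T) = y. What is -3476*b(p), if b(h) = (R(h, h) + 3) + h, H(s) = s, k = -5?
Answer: -351076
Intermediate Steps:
p = 49 (p = (-5 - 2)**2 = (-7)**2 = 49)
b(h) = 3 + 2*h (b(h) = (h + 3) + h = (3 + h) + h = 3 + 2*h)
-3476*b(p) = -3476*(3 + 2*49) = -3476*(3 + 98) = -3476*101 = -351076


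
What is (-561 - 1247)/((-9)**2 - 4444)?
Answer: 1808/4363 ≈ 0.41439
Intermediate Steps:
(-561 - 1247)/((-9)**2 - 4444) = -1808/(81 - 4444) = -1808/(-4363) = -1808*(-1/4363) = 1808/4363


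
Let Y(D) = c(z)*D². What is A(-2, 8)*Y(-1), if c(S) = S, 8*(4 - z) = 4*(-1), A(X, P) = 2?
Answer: 9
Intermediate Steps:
z = 9/2 (z = 4 - (-1)/2 = 4 - ⅛*(-4) = 4 + ½ = 9/2 ≈ 4.5000)
Y(D) = 9*D²/2
A(-2, 8)*Y(-1) = 2*((9/2)*(-1)²) = 2*((9/2)*1) = 2*(9/2) = 9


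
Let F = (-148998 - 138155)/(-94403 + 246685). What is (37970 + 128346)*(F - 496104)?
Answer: -6282420291366998/76141 ≈ -8.2510e+10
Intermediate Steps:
F = -287153/152282 ≈ -1.8857
(37970 + 128346)*(F - 496104) = (37970 + 128346)*(-287153/152282 - 496104) = 166316*(-75547996481/152282) = -6282420291366998/76141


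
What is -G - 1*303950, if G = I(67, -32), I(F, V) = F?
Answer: -304017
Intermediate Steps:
G = 67
-G - 1*303950 = -1*67 - 1*303950 = -67 - 303950 = -304017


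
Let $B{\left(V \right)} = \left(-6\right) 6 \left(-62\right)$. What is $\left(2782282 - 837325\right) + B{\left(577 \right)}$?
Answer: $1947189$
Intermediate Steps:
$B{\left(V \right)} = 2232$ ($B{\left(V \right)} = \left(-36\right) \left(-62\right) = 2232$)
$\left(2782282 - 837325\right) + B{\left(577 \right)} = \left(2782282 - 837325\right) + 2232 = 1944957 + 2232 = 1947189$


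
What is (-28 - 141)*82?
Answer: -13858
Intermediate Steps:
(-28 - 141)*82 = -169*82 = -13858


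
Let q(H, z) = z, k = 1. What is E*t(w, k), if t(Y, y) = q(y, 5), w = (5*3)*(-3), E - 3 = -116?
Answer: -565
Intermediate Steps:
E = -113 (E = 3 - 116 = -113)
w = -45 (w = 15*(-3) = -45)
t(Y, y) = 5
E*t(w, k) = -113*5 = -565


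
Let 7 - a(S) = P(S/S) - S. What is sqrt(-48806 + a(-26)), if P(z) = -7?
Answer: I*sqrt(48818) ≈ 220.95*I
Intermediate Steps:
a(S) = 14 + S (a(S) = 7 - (-7 - S) = 7 + (7 + S) = 14 + S)
sqrt(-48806 + a(-26)) = sqrt(-48806 + (14 - 26)) = sqrt(-48806 - 12) = sqrt(-48818) = I*sqrt(48818)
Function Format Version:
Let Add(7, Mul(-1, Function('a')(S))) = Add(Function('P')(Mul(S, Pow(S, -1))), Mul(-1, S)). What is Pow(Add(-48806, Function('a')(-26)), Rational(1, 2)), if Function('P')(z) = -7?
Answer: Mul(I, Pow(48818, Rational(1, 2))) ≈ Mul(220.95, I)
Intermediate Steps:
Function('a')(S) = Add(14, S) (Function('a')(S) = Add(7, Mul(-1, Add(-7, Mul(-1, S)))) = Add(7, Add(7, S)) = Add(14, S))
Pow(Add(-48806, Function('a')(-26)), Rational(1, 2)) = Pow(Add(-48806, Add(14, -26)), Rational(1, 2)) = Pow(Add(-48806, -12), Rational(1, 2)) = Pow(-48818, Rational(1, 2)) = Mul(I, Pow(48818, Rational(1, 2)))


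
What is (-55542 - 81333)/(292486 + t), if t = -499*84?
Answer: -27375/50114 ≈ -0.54625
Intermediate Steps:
t = -41916
(-55542 - 81333)/(292486 + t) = (-55542 - 81333)/(292486 - 41916) = -136875/250570 = -136875*1/250570 = -27375/50114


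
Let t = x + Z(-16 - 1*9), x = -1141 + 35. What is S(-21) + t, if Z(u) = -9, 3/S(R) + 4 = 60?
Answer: -62437/56 ≈ -1114.9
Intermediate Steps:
S(R) = 3/56 (S(R) = 3/(-4 + 60) = 3/56)
x = -1106
t = -1115 (t = -1106 - 9 = -1115)
S(-21) + t = 3/56 - 1115 = -62437/56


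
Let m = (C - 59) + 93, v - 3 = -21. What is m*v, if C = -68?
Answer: 612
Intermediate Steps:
v = -18 (v = 3 - 21 = -18)
m = -34 (m = (-68 - 59) + 93 = -127 + 93 = -34)
m*v = -34*(-18) = 612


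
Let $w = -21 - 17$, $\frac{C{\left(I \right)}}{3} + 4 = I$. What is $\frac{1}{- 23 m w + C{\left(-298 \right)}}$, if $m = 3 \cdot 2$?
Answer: $\frac{1}{4338} \approx 0.00023052$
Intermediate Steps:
$m = 6$
$C{\left(I \right)} = -12 + 3 I$
$w = -38$
$\frac{1}{- 23 m w + C{\left(-298 \right)}} = \frac{1}{\left(-23\right) 6 \left(-38\right) + \left(-12 + 3 \left(-298\right)\right)} = \frac{1}{\left(-138\right) \left(-38\right) - 906} = \frac{1}{5244 - 906} = \frac{1}{4338}$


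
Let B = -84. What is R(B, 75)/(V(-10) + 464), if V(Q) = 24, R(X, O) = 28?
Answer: 7/122 ≈ 0.057377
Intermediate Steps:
R(B, 75)/(V(-10) + 464) = 28/(24 + 464) = 28/488 = (1/488)*28 = 7/122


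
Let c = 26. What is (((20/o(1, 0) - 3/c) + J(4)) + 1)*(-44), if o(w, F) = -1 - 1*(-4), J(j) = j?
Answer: -19822/39 ≈ -508.26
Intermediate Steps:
o(w, F) = 3 (o(w, F) = -1 + 4 = 3)
(((20/o(1, 0) - 3/c) + J(4)) + 1)*(-44) = (((20/3 - 3/26) + 4) + 1)*(-44) = ((511/78 + 4) + 1)*(-44) = (823/78 + 1)*(-44) = (901/78)*(-44) = -19822/39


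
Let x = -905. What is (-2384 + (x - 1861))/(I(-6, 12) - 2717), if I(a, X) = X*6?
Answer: 1030/529 ≈ 1.9471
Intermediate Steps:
I(a, X) = 6*X
(-2384 + (x - 1861))/(I(-6, 12) - 2717) = (-2384 + (-905 - 1861))/(6*12 - 2717) = (-2384 - 2766)/(72 - 2717) = -5150/(-2645) = -5150*(-1/2645) = 1030/529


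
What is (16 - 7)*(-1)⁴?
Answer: 9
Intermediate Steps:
(16 - 7)*(-1)⁴ = 9*1 = 9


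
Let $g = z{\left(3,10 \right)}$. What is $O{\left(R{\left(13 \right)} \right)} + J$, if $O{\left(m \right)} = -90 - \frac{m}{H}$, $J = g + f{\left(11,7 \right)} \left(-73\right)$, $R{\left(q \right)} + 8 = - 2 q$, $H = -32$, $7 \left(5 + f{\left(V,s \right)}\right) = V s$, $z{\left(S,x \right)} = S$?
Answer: $- \frac{8417}{16} \approx -526.06$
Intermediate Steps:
$g = 3$
$f{\left(V,s \right)} = -5 + \frac{V s}{7}$
$R{\left(q \right)} = -8 - 2 q$
$J = -435$ ($J = 3 + \left(-5 + \frac{1}{7} \cdot 11 \cdot 7\right) \left(-73\right) = 3 + \left(-5 + 11\right) \left(-73\right) = 3 + 6 \left(-73\right) = 3 - 438 = -435$)
$O{\left(m \right)} = -90 + \frac{m}{32}$ ($O{\left(m \right)} = -90 - \frac{m}{-32} = -90 - m \left(- \frac{1}{32}\right) = -90 - - \frac{m}{32} = -90 + \frac{m}{32}$)
$O{\left(R{\left(13 \right)} \right)} + J = \left(-90 + \frac{-8 - 26}{32}\right) - 435 = \left(-90 + \frac{1}{32} \left(-34\right)\right) - 435 = \left(-90 - \frac{17}{16}\right) - 435 = - \frac{1457}{16} - 435 = - \frac{8417}{16}$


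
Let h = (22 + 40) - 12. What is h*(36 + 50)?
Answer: 4300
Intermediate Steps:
h = 50 (h = 62 - 12 = 50)
h*(36 + 50) = 50*(36 + 50) = 50*86 = 4300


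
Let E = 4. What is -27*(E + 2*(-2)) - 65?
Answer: -65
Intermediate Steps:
-27*(E + 2*(-2)) - 65 = -27*(4 + 2*(-2)) - 65 = -27*(4 - 4) - 65 = -27*0 - 65 = 0 - 65 = -65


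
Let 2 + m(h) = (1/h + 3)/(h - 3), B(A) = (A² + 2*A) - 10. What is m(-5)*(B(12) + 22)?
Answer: -423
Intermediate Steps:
B(A) = -10 + A² + 2*A
m(h) = -2 + (3 + 1/h)/(-3 + h) (m(h) = -2 + (1/h + 3)/(h - 3) = -2 + (1/h + 3)/(-3 + h) = -2 + (3 + 1/h)/(-3 + h))
m(-5)*(B(12) + 22) = ((1 - 2*(-5)² + 9*(-5))/((-5)*(-3 - 5)))*((-10 + 12² + 2*12) + 22) = (-⅕*(1 - 2*25 - 45)/(-8))*((-10 + 144 + 24) + 22) = (-⅕*(-⅛)*(1 - 50 - 45))*(158 + 22) = -⅕*(-⅛)*(-94)*180 = -47/20*180 = -423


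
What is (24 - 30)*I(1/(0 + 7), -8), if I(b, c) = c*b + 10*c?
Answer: 3408/7 ≈ 486.86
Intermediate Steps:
I(b, c) = 10*c + b*c (I(b, c) = b*c + 10*c = 10*c + b*c)
(24 - 30)*I(1/(0 + 7), -8) = (24 - 30)*(-8*(10 + 1/(0 + 7))) = -(-48)*(10 + 1/7) = -(-48)*71/7 = -6*(-568/7) = 3408/7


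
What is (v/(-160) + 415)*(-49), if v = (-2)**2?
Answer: -813351/40 ≈ -20334.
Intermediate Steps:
v = 4
(v/(-160) + 415)*(-49) = (4/(-160) + 415)*(-49) = (4*(-1/160) + 415)*(-49) = (-1/40 + 415)*(-49) = (16599/40)*(-49) = -813351/40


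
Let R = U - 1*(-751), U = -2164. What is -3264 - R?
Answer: -1851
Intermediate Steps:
R = -1413 (R = -2164 - 1*(-751) = -2164 + 751 = -1413)
-3264 - R = -3264 - 1*(-1413) = -3264 + 1413 = -1851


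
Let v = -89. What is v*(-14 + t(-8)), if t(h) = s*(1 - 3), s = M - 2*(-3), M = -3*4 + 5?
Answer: 1068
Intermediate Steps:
M = -7 (M = -12 + 5 = -7)
s = -1 (s = -7 - 2*(-3) = -7 - 1*(-6) = -7 + 6 = -1)
t(h) = 2 (t(h) = -(1 - 3) = -1*(-2) = 2)
v*(-14 + t(-8)) = -89*(-14 + 2) = -89*(-12) = 1068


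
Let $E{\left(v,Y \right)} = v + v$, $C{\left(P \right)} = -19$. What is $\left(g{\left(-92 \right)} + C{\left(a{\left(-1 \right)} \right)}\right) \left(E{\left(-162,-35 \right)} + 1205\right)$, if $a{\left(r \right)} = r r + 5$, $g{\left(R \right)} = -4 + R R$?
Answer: $7436521$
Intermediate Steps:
$g{\left(R \right)} = -4 + R^{2}$
$a{\left(r \right)} = 5 + r^{2}$ ($a{\left(r \right)} = r^{2} + 5 = 5 + r^{2}$)
$E{\left(v,Y \right)} = 2 v$
$\left(g{\left(-92 \right)} + C{\left(a{\left(-1 \right)} \right)}\right) \left(E{\left(-162,-35 \right)} + 1205\right) = \left(\left(-4 + \left(-92\right)^{2}\right) - 19\right) \left(2 \left(-162\right) + 1205\right) = \left(\left(-4 + 8464\right) - 19\right) \left(-324 + 1205\right) = \left(8460 - 19\right) 881 = 8441 \cdot 881 = 7436521$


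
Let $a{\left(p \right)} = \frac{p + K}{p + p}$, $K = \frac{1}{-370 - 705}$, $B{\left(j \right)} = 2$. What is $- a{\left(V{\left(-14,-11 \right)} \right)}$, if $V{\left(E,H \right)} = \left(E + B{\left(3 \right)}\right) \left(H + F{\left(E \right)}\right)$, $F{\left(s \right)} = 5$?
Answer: $- \frac{77399}{154800} \approx -0.49999$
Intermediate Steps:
$K = - \frac{1}{1075}$ ($K = \frac{1}{-1075} = - \frac{1}{1075} \approx -0.00093023$)
$V{\left(E,H \right)} = \left(2 + E\right) \left(5 + H\right)$ ($V{\left(E,H \right)} = \left(E + 2\right) \left(H + 5\right) = \left(2 + E\right) \left(5 + H\right)$)
$a{\left(p \right)} = \frac{- \frac{1}{1075} + p}{2 p}$ ($a{\left(p \right)} = \frac{p - \frac{1}{1075}}{p + p} = \frac{- \frac{1}{1075} + p}{2 p}$)
$- a{\left(V{\left(-14,-11 \right)} \right)} = - \frac{-1 + 1075 \left(10 + 2 \left(-11\right) + 5 \left(-14\right) - -154\right)}{2150 \left(10 + 2 \left(-11\right) + 5 \left(-14\right) - -154\right)} = - \frac{-1 + 1075 \left(10 - 22 - 70 + 154\right)}{2150 \left(10 - 22 - 70 + 154\right)} = - \frac{-1 + 1075 \cdot 72}{2150 \cdot 72} = - \frac{-1 + 77400}{2150 \cdot 72} = - \frac{77399}{2150 \cdot 72} = \left(-1\right) \frac{77399}{154800} = - \frac{77399}{154800}$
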